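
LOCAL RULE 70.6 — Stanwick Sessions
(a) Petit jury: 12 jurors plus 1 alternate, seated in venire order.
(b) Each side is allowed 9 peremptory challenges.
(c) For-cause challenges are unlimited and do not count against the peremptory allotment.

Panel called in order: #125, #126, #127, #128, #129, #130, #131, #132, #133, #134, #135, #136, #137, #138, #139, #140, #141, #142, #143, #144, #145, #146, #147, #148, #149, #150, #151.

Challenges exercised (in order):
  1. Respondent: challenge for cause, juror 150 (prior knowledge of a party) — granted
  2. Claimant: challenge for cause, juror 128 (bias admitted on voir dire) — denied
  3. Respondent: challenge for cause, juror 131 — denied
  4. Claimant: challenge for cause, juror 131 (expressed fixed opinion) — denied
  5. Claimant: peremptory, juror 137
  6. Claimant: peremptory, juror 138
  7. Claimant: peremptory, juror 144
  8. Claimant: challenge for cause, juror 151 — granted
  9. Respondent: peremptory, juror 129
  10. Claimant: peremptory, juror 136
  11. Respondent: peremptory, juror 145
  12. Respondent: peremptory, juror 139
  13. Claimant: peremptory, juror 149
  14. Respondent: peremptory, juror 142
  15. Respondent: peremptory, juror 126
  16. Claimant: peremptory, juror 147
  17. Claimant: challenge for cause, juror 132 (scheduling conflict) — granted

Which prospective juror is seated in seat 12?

146

Removed: #126, #129, #132, #136, #137, #138, #139, #142, #144, #145, #147, #149, #150, #151. (#128, #131 stay — for-cause denied.)
Seating in order: seats 1–12 → #125, #127, #128, #130, #131, #133, #134, #135, #140, #141, #143, #146; alternates → #148.
So seat 12 is #146.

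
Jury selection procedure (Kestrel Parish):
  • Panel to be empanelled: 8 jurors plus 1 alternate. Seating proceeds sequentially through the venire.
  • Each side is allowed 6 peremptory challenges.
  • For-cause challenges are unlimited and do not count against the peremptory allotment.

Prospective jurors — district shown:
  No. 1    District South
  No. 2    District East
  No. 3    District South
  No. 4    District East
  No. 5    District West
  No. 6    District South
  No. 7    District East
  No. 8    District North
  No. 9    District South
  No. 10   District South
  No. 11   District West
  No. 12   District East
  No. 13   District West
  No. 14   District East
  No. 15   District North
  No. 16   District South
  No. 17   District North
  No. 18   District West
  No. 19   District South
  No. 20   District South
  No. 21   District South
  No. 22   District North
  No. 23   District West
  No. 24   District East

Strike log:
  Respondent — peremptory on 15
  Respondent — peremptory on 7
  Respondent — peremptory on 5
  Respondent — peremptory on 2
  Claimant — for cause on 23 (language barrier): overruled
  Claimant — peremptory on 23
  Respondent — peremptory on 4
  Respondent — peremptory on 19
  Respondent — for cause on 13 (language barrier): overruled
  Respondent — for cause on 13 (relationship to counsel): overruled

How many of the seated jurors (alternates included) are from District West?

Removed: #2, #4, #5, #7, #15, #19, #23.
Seated (9 incl. alternates): #1, #3, #6, #8, #9, #10, #11, #12, #13.
Of those, in District West: #11, #13 → 2.

2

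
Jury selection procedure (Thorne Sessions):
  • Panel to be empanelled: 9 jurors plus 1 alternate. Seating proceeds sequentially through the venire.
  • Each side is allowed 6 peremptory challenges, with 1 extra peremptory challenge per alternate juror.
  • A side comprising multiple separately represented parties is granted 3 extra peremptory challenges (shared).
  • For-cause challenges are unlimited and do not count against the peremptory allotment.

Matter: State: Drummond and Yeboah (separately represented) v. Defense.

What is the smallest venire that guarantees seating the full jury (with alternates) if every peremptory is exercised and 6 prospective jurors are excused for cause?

33

Seats to fill: 9 + 1 alternates = 10.
Peremptories — State: 6 + 1×1 + 3 = 10; Defense: 6 + 1×1 = 7; total 17.
For-cause removals: 6.
Minimum venire: 10 + 17 + 6 = 33.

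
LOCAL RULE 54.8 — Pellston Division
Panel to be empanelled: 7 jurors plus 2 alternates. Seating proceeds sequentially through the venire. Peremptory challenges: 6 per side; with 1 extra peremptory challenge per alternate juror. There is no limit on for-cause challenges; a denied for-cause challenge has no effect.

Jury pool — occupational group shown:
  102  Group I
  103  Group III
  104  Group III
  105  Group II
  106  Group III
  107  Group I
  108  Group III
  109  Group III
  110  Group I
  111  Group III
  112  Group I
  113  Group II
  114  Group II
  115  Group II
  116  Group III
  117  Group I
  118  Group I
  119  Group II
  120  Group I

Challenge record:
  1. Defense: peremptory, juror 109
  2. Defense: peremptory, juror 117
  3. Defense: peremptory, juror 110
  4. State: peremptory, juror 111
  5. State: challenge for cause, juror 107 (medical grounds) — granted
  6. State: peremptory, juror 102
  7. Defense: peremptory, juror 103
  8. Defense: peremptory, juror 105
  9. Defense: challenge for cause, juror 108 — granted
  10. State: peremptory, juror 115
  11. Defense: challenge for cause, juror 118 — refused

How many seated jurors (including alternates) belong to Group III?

3

Removed: #102, #103, #105, #107, #108, #109, #110, #111, #115, #117.
Seated (9 incl. alternates): #104, #106, #112, #113, #114, #116, #118, #119, #120.
Of those, in Group III: #104, #106, #116 → 3.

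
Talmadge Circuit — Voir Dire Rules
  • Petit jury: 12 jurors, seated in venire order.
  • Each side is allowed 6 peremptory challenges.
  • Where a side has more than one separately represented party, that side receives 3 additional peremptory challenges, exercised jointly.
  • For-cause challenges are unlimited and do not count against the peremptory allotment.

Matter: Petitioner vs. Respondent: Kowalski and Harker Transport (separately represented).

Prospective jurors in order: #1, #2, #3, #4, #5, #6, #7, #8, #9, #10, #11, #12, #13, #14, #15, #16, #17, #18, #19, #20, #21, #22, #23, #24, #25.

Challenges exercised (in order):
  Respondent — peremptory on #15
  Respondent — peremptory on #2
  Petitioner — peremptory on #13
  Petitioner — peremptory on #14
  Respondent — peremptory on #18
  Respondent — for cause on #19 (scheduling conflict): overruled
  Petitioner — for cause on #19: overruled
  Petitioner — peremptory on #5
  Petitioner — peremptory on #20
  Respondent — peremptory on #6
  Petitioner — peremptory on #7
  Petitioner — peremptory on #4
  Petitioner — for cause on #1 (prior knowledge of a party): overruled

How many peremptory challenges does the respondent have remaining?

Respondent allotment: 6 base + 3 multi-party = 9.
Respondent peremptories used: #15, #2, #18, #6 — 4 (the for-cause on #19 doesn't count).
Remaining: 9 − 4 = 5.

5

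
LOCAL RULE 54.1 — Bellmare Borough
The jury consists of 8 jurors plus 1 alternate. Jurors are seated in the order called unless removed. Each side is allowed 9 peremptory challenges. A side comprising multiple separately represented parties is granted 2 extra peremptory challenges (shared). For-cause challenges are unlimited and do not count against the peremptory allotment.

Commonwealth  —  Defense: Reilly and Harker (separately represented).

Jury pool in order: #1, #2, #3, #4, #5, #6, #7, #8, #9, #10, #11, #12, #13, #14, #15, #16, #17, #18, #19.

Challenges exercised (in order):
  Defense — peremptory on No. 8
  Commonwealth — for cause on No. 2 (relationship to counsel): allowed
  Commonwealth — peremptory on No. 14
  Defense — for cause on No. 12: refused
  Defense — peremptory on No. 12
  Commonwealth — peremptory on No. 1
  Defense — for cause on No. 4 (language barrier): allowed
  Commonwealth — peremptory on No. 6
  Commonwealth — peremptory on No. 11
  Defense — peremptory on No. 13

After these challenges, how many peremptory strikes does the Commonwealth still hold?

Commonwealth allotment: 9.
Commonwealth peremptories used: #14, #1, #6, #11 — 4 (the for-cause on #2 doesn't count).
Remaining: 9 − 4 = 5.

5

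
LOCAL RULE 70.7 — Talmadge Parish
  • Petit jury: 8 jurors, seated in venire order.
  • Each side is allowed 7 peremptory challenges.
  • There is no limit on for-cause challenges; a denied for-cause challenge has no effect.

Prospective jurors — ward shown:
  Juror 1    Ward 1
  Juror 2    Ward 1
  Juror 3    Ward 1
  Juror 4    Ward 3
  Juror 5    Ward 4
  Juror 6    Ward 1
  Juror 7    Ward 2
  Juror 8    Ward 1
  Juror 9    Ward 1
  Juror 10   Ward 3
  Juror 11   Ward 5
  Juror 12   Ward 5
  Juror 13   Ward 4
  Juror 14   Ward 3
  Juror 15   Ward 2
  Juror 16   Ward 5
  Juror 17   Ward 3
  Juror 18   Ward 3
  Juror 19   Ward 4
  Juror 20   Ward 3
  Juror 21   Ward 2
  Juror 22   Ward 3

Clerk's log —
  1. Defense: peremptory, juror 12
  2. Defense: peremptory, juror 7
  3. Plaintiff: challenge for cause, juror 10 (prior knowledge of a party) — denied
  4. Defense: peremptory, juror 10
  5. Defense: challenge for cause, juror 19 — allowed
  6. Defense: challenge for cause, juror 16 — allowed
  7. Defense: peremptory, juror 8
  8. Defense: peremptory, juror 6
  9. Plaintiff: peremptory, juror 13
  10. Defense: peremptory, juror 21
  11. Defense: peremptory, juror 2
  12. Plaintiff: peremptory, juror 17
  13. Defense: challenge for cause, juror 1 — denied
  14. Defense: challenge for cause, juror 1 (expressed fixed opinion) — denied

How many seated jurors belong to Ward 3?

Removed: #2, #6, #7, #8, #10, #12, #13, #16, #17, #19, #21.
Seated jurors 1–8: #1, #3, #4, #5, #9, #11, #14, #15.
Of those, in Ward 3: #4, #14 → 2.

2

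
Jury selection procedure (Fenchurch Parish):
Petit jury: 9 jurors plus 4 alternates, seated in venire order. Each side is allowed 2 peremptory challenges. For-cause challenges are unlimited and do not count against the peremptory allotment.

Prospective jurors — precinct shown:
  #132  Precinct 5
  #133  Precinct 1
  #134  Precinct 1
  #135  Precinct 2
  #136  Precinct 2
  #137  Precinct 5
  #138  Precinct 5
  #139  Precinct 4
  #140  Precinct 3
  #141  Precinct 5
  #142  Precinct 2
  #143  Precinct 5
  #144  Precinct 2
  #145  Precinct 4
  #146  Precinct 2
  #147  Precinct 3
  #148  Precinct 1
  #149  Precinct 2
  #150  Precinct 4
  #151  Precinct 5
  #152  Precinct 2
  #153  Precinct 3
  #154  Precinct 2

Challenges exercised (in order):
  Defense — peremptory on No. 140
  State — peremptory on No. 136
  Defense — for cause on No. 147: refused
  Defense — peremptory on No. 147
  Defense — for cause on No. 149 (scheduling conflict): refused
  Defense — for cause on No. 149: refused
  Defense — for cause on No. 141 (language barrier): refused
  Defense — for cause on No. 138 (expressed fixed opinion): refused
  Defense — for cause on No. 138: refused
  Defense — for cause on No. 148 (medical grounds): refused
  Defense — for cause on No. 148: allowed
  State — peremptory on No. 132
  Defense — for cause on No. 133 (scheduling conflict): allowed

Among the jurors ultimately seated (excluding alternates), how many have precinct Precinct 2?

3

Removed: #132, #133, #136, #140, #147, #148.
Seated jurors 1–9: #134, #135, #137, #138, #139, #141, #142, #143, #144 (alternates #145, #146, #149, #150 not counted).
Of those, in Precinct 2: #135, #142, #144 → 3.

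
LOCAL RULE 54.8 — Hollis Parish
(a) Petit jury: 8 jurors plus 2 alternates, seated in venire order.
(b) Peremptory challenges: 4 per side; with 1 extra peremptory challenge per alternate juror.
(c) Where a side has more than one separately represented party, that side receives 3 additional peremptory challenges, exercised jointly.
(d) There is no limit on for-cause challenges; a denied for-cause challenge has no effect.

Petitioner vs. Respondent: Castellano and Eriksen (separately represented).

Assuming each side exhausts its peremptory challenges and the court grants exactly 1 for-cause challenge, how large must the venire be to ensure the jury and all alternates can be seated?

26

Seats to fill: 8 + 2 alternates = 10.
Peremptories — Petitioner: 4 + 1×2 = 6; Respondent: 4 + 1×2 + 3 = 9; total 15.
For-cause removals: 1.
Minimum venire: 10 + 15 + 1 = 26.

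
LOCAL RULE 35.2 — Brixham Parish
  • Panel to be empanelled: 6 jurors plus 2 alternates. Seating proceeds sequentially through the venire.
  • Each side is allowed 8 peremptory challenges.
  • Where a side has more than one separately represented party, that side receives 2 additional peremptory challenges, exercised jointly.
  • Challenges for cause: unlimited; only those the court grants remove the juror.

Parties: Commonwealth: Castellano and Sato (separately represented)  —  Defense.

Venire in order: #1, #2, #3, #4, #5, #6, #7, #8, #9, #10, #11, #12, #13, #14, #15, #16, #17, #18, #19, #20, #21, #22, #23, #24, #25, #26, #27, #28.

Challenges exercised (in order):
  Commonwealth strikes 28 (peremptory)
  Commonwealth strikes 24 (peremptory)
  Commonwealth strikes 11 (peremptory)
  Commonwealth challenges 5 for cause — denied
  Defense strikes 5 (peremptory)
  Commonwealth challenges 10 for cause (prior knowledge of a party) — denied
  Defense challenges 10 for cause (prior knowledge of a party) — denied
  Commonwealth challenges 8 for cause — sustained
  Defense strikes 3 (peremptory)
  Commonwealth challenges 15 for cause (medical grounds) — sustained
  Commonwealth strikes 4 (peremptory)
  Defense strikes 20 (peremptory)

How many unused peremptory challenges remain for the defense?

5

Defense allotment: 8.
Defense peremptories used: #5, #3, #20 — 3 (the for-cause on #10 doesn't count).
Remaining: 8 − 3 = 5.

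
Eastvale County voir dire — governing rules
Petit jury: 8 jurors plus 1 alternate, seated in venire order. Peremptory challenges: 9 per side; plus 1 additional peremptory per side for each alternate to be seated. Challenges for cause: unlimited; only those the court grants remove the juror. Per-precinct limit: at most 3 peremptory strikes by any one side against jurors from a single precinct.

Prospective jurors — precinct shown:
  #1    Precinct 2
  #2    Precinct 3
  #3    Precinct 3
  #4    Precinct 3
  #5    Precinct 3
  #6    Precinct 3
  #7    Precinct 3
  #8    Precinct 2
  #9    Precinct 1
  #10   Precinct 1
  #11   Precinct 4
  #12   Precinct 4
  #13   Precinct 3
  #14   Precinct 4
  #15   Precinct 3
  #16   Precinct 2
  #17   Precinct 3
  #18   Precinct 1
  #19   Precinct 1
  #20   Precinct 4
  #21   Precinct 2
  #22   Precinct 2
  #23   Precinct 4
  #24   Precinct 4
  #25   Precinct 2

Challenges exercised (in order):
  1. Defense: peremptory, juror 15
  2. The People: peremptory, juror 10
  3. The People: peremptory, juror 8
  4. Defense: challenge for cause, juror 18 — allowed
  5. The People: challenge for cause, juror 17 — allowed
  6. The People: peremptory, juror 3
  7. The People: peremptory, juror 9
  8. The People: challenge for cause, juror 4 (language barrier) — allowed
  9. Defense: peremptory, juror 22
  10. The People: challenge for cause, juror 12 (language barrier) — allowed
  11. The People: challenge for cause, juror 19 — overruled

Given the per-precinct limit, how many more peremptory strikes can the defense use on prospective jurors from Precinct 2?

Defense peremptories so far: #15, #22 — 2 of 10 used, 8 left overall.
Against Precinct 2: #22 — 1 used; per-precinct cap 3 leaves 2.
Binding limit: min(8, 2) = 2.

2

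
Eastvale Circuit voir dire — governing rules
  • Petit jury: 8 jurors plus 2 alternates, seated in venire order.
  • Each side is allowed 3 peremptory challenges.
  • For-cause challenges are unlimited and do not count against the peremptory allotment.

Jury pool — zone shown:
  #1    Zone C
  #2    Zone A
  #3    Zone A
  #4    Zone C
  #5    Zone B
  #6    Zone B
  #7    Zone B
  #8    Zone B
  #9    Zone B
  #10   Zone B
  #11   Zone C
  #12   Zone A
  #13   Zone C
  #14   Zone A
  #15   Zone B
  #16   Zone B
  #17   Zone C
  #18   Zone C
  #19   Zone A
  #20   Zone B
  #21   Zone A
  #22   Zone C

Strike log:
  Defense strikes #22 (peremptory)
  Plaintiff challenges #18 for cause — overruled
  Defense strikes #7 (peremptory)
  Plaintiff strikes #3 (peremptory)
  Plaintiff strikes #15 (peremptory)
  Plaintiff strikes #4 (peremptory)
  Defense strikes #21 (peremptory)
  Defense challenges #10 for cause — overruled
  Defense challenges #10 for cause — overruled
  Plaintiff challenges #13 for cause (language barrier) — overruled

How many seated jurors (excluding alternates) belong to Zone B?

5

Removed: #3, #4, #7, #15, #21, #22.
Seated jurors 1–8: #1, #2, #5, #6, #8, #9, #10, #11 (alternates #12, #13 not counted).
Of those, in Zone B: #5, #6, #8, #9, #10 → 5.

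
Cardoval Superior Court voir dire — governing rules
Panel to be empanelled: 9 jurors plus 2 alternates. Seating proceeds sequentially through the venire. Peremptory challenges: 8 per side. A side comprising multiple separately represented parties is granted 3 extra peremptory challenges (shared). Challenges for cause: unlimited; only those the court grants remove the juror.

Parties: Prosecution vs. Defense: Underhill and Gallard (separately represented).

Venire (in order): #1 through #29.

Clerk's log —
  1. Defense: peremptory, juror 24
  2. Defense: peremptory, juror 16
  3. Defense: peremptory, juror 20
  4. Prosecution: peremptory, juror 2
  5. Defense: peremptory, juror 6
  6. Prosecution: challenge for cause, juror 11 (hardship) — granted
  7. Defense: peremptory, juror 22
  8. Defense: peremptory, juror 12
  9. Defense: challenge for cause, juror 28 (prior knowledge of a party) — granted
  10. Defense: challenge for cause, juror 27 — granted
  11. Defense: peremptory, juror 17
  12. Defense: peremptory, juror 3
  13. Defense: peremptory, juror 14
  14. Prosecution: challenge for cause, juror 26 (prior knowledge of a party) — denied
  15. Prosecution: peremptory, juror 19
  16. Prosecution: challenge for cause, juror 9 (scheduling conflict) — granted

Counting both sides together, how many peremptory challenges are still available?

Prosecution allotment: 8. Defense allotment: 8 base + 3 multi-party = 11.
Prosecution peremptories used: #2, #19 — 2 (for-cause on #11, #26, #9 don't count).
Defense peremptories used: #24, #16, #20, #6, #22, #12, #17, #3, #14 — 9 (for-cause on #28, #27 don't count).
Remaining: (8 − 2) + (11 − 9) = 8.

8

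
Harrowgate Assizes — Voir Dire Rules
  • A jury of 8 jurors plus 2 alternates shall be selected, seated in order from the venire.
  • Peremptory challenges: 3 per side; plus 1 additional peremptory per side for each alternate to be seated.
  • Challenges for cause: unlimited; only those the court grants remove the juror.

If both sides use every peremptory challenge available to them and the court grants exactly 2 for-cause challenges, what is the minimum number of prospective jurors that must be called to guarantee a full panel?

22

Seats to fill: 8 + 2 alternates = 10.
Peremptories: 3 + 1×2 = 5 per side × 2 sides = 10.
For-cause removals: 2.
Minimum venire: 10 + 10 + 2 = 22.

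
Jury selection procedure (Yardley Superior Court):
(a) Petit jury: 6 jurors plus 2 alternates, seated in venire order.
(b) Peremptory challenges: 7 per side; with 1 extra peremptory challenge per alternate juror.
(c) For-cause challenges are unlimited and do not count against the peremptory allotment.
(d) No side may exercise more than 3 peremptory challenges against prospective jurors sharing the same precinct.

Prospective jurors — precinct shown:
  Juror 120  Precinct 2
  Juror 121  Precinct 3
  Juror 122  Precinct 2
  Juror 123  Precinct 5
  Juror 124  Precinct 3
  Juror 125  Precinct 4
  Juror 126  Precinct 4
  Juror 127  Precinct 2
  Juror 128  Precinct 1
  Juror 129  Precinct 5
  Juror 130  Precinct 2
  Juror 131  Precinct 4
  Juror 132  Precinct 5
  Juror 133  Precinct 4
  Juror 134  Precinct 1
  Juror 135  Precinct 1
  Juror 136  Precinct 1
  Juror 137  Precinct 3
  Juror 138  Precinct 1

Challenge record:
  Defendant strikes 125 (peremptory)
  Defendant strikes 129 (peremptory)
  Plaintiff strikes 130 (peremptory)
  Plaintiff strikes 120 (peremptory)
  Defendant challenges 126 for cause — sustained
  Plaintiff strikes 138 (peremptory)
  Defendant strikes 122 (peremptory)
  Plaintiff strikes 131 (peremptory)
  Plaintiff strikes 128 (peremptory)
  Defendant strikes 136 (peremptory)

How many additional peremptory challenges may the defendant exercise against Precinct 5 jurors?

Defendant peremptories so far: #125, #129, #122, #136 — 4 of 9 used, 5 left overall.
Against Precinct 5: #129 — 1 used; per-precinct cap 3 leaves 2.
Binding limit: min(5, 2) = 2.

2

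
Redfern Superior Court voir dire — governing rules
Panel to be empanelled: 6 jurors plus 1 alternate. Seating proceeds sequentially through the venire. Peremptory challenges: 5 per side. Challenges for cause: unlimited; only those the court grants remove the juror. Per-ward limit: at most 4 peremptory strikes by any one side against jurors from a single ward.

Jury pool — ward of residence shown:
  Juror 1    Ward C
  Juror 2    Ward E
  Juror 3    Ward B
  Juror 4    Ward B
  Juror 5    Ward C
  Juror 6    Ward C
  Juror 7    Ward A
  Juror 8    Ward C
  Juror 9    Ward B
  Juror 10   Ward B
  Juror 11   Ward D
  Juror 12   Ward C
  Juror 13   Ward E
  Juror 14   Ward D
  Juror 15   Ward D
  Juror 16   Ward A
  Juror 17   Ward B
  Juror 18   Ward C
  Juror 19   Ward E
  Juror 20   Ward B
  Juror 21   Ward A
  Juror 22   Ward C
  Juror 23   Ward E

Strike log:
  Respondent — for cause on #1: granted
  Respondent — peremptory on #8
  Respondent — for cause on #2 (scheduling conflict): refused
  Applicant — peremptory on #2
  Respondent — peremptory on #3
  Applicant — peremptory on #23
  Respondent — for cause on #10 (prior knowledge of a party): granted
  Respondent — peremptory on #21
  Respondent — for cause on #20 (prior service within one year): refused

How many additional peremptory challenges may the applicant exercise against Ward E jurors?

2

Applicant peremptories so far: #2, #23 — 2 of 5 used, 3 left overall.
Against Ward E: #2, #23 — 2 used; per-ward cap 4 leaves 2.
Binding limit: min(3, 2) = 2.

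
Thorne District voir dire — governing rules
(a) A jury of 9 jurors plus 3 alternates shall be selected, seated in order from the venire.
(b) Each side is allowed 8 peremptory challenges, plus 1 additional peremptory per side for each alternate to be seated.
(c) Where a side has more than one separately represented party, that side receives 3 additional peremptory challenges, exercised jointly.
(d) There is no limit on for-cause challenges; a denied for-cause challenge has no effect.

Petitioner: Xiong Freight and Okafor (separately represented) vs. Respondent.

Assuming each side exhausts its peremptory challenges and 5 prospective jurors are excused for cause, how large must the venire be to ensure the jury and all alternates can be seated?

42

Seats to fill: 9 + 3 alternates = 12.
Peremptories — Petitioner: 8 + 1×3 + 3 = 14; Respondent: 8 + 1×3 = 11; total 25.
For-cause removals: 5.
Minimum venire: 12 + 25 + 5 = 42.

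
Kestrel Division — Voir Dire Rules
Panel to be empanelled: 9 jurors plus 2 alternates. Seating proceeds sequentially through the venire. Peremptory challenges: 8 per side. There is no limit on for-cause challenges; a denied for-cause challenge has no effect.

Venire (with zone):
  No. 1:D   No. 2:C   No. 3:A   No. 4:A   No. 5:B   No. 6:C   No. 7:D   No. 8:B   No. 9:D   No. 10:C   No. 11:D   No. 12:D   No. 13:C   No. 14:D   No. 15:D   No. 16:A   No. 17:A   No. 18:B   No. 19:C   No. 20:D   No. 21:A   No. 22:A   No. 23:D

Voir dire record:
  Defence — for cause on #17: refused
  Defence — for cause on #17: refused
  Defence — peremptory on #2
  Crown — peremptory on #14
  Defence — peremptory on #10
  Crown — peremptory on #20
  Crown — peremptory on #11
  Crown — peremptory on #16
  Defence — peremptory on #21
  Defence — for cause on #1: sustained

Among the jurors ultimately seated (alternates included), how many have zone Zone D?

4

Removed: #1, #2, #10, #11, #14, #16, #20, #21.
Seated (11 incl. alternates): #3, #4, #5, #6, #7, #8, #9, #12, #13, #15, #17.
Of those, in Zone D: #7, #9, #12, #15 → 4.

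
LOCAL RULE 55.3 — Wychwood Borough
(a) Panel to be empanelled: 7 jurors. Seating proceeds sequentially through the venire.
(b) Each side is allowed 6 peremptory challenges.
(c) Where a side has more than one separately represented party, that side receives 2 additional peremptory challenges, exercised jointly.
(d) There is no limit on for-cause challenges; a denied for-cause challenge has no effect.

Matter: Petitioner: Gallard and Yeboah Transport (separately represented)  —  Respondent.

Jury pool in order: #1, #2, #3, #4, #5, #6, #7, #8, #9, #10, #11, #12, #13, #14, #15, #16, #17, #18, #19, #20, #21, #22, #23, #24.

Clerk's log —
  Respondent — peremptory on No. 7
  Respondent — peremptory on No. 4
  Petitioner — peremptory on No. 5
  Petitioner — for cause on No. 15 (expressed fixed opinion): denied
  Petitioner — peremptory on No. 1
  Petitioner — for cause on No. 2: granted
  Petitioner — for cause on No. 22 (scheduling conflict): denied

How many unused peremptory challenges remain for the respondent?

Respondent allotment: 6.
Respondent peremptories used: #7, #4 — 2.
Remaining: 6 − 2 = 4.

4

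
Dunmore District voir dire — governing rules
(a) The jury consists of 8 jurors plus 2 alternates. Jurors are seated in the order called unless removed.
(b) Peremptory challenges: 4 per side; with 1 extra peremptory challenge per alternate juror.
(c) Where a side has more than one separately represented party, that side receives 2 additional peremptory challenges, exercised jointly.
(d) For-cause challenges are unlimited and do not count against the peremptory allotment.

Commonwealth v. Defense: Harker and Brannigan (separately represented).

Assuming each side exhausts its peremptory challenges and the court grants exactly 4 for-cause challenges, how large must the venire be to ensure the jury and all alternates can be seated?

28

Seats to fill: 8 + 2 alternates = 10.
Peremptories — Commonwealth: 4 + 1×2 = 6; Defense: 4 + 1×2 + 2 = 8; total 14.
For-cause removals: 4.
Minimum venire: 10 + 14 + 4 = 28.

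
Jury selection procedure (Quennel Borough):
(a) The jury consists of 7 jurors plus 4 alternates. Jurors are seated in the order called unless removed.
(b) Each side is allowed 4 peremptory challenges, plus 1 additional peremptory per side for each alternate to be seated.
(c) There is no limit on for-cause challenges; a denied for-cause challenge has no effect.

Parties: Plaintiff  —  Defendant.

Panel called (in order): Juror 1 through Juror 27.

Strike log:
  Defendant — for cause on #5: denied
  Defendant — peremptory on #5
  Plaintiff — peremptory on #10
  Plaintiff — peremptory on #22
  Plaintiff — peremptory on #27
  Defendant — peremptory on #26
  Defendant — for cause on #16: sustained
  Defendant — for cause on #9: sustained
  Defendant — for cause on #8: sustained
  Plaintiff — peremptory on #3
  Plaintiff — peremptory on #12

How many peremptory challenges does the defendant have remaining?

6

Defendant allotment: 4 base + 1 × 4 alternates = 8.
Defendant peremptories used: #5, #26 — 2 (for-cause on #5, #16, #9, #8 don't count).
Remaining: 8 − 2 = 6.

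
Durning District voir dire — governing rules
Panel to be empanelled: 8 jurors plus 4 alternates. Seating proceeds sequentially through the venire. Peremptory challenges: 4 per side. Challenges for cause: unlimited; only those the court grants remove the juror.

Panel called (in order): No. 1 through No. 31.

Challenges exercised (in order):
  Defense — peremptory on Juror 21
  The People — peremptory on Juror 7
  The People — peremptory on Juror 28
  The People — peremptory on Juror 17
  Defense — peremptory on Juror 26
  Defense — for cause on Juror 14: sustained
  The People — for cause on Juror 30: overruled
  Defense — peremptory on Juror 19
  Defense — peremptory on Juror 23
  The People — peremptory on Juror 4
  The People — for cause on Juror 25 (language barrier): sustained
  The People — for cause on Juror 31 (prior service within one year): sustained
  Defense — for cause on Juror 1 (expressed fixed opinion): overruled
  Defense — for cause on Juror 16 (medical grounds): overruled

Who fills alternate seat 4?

Removed: #4, #7, #14, #17, #19, #21, #23, #25, #26, #28, #31. (#1, #16, #30 stay — for-cause denied.)
Seating in order: seats 1–8 → #1, #2, #3, #5, #6, #8, #9, #10; alternates → #11, #12, #13, #15.
So alternate 4 is #15.

15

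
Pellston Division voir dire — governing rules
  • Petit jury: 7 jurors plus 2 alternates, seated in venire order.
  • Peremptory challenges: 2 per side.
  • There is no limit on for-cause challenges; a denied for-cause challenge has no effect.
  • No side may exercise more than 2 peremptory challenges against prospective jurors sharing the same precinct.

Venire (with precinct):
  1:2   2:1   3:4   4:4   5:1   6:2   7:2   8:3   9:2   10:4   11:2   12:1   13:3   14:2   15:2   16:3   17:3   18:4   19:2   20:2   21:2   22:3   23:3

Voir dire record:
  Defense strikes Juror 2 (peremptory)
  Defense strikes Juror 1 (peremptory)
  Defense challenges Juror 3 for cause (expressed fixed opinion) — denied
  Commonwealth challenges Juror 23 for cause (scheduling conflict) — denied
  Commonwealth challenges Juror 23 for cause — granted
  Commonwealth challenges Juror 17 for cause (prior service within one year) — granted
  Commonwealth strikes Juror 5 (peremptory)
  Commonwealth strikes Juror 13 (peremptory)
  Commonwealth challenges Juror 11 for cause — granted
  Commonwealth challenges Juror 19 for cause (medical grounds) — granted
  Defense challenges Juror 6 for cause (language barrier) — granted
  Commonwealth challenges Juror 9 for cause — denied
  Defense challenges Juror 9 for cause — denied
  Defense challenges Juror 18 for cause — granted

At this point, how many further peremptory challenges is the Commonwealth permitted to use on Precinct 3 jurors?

0

Commonwealth peremptories so far: #5, #13 — 2 of 2 used, 0 left overall.
Against Precinct 3: #13 — 1 used; per-precinct cap 2 leaves 1.
Binding limit: min(0, 1) = 0.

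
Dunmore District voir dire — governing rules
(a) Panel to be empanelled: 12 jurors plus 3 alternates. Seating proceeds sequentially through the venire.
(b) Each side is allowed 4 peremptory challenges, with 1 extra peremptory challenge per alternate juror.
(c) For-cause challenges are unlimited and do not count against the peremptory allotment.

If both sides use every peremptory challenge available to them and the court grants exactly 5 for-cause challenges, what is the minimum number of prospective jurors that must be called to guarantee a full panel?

34

Seats to fill: 12 + 3 alternates = 15.
Peremptories: 4 + 1×3 = 7 per side × 2 sides = 14.
For-cause removals: 5.
Minimum venire: 15 + 14 + 5 = 34.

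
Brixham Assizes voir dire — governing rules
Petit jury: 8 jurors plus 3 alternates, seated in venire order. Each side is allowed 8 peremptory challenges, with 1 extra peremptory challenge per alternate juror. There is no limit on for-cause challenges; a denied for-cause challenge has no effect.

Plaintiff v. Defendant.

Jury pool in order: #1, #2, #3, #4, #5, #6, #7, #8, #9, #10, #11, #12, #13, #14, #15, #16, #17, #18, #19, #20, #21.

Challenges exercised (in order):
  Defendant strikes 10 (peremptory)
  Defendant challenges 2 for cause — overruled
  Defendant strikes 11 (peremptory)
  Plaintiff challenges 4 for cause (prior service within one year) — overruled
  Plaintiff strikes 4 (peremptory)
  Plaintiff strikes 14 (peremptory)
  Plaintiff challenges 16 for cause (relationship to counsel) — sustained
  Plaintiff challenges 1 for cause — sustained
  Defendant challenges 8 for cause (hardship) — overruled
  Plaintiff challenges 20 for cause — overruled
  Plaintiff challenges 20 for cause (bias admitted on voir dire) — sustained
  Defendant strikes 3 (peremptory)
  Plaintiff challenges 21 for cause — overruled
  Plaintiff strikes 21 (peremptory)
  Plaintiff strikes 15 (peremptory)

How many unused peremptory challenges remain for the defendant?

8

Defendant allotment: 8 base + 1 × 3 alternates = 11.
Defendant peremptories used: #10, #11, #3 — 3 (for-cause on #2, #8 don't count).
Remaining: 11 − 3 = 8.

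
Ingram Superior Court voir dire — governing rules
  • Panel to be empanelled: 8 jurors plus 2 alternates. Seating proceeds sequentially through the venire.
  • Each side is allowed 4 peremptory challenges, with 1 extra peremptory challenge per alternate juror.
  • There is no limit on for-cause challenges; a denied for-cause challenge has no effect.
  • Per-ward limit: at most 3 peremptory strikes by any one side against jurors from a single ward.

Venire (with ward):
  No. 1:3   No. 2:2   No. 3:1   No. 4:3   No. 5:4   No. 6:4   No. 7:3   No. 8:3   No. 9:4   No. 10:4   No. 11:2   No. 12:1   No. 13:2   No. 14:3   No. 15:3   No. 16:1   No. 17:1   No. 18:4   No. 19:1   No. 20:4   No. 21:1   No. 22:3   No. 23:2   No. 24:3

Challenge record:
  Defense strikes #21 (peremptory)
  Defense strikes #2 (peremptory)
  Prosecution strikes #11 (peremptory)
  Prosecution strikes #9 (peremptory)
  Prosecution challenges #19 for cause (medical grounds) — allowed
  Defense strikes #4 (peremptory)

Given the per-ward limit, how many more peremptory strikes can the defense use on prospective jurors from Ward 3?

2

Defense peremptories so far: #21, #2, #4 — 3 of 6 used, 3 left overall.
Against Ward 3: #4 — 1 used; per-ward cap 3 leaves 2.
Binding limit: min(3, 2) = 2.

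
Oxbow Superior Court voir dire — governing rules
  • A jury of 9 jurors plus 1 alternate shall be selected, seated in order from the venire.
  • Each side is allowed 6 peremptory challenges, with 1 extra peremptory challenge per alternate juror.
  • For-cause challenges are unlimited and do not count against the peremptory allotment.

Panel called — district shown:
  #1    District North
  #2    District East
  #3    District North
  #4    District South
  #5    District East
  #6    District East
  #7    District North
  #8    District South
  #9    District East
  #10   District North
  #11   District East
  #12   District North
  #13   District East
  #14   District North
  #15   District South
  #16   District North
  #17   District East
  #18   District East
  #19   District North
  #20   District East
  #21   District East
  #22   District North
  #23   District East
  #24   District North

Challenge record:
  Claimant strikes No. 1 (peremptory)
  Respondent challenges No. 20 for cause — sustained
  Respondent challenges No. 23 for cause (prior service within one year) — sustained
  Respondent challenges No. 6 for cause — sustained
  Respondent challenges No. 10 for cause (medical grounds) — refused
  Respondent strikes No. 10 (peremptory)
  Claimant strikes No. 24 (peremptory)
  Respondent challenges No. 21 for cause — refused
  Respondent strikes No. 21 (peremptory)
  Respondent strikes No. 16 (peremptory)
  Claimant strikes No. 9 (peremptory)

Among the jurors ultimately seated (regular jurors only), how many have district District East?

4

Removed: #1, #6, #9, #10, #16, #20, #21, #23, #24.
Seated jurors 1–9: #2, #3, #4, #5, #7, #8, #11, #12, #13 (alternates #14 not counted).
Of those, in District East: #2, #5, #11, #13 → 4.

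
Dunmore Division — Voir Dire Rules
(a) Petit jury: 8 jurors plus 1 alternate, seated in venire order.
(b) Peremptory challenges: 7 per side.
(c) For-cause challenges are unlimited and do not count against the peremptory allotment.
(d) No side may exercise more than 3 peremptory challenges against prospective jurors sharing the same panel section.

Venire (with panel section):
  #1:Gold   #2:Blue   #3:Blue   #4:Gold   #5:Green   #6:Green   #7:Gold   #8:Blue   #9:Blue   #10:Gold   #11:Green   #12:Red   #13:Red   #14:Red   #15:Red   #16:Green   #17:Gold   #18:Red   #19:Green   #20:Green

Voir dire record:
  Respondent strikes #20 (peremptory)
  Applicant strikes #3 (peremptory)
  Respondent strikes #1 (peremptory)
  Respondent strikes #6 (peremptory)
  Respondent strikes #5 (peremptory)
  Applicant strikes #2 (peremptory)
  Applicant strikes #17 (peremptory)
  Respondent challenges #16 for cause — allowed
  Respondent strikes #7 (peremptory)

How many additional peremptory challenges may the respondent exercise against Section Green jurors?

0

Respondent peremptories so far: #20, #1, #6, #5, #7 — 5 of 7 used, 2 left overall.
Against Section Green: #20, #6, #5 — 3 used; per-section cap 3 leaves 0.
Binding limit: min(2, 0) = 0.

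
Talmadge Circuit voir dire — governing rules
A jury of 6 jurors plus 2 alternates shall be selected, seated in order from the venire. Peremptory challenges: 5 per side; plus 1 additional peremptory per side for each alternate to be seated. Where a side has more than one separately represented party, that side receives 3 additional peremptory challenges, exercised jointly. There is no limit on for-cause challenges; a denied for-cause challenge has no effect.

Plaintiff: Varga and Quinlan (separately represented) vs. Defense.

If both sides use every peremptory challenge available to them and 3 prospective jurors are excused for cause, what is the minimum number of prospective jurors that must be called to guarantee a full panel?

28

Seats to fill: 6 + 2 alternates = 8.
Peremptories — Plaintiff: 5 + 1×2 + 3 = 10; Defense: 5 + 1×2 = 7; total 17.
For-cause removals: 3.
Minimum venire: 8 + 17 + 3 = 28.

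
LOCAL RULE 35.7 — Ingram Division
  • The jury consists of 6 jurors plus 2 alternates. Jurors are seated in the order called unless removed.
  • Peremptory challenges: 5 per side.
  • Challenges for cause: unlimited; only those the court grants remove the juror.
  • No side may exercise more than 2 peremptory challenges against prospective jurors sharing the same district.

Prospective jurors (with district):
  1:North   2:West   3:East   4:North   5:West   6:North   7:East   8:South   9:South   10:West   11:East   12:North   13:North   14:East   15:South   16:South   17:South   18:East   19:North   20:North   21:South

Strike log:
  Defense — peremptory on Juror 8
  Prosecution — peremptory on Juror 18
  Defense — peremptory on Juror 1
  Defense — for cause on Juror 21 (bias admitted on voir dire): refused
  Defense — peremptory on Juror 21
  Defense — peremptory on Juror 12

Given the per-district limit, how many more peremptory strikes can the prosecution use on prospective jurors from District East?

1

Prosecution peremptories so far: #18 — 1 of 5 used, 4 left overall.
Against District East: #18 — 1 used; per-district cap 2 leaves 1.
Binding limit: min(4, 1) = 1.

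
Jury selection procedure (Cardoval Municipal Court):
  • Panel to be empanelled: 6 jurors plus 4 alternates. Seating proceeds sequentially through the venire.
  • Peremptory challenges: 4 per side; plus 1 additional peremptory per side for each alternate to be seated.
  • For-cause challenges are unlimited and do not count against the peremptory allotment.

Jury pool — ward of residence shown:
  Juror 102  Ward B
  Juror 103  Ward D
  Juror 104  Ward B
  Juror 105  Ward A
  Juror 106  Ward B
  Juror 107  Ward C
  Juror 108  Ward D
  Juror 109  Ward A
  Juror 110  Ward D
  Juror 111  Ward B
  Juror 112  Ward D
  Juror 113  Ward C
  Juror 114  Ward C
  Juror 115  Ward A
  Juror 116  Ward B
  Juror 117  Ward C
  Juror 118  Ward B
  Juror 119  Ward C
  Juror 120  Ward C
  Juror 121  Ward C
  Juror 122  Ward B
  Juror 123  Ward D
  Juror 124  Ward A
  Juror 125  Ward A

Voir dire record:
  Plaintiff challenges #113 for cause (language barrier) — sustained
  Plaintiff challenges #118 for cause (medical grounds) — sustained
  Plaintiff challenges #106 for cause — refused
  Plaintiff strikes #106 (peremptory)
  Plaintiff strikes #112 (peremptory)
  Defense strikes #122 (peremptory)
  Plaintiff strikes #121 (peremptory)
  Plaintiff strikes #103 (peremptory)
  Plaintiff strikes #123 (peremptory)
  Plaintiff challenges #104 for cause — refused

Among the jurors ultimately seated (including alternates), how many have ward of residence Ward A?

3

Removed: #103, #106, #112, #113, #118, #121, #122, #123.
Seated (10 incl. alternates): #102, #104, #105, #107, #108, #109, #110, #111, #114, #115.
Of those, in Ward A: #105, #109, #115 → 3.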